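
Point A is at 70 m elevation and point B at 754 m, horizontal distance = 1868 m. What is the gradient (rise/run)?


gradient = (754 - 70) / 1868 = 684 / 1868 = 0.3662

0.3662


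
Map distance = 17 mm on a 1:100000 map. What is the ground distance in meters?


ground = 17 mm * 100000 / 1000 = 1700.0 m

1700.0 m


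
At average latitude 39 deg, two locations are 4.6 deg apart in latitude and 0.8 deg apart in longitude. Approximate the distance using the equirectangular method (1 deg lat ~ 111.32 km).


dlat_km = 4.6 * 111.32 = 512.072
dlon_km = 0.8 * 111.32 * cos(39) ≈ 69.21
dist = sqrt(512.072^2 + 69.21^2) ≈ 516.7 km

516.7 km


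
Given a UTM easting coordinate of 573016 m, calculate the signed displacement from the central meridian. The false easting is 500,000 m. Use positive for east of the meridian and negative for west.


displacement = 573016 - 500000 = 73016 m

73016 m


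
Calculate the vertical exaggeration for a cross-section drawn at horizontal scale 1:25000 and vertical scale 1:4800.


VE = horizontal_scale / vertical_scale = 25000 / 4800 ≈ 5.2

5.2x


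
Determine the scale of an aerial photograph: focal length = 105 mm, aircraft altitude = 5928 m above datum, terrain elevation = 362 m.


scale = f / (H - h) = 105 mm / 5566 m = 105 / 5566000 = 1:53010

1:53010


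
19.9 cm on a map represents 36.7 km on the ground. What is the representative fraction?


ground = 36.7 km = 3670000 cm; RF denominator = ground / map = 3670000 / 19.9 ≈ 184422; RF = 1:184422

1:184422


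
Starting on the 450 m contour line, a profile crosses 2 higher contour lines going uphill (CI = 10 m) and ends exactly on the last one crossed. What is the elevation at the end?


elevation = 450 + 2 * 10 = 470 m

470 m


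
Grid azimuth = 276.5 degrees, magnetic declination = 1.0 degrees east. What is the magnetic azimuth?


magnetic azimuth = grid azimuth - declination (east +ve)
mag_az = 276.5 - 1.0 = 275.5 degrees

275.5 degrees


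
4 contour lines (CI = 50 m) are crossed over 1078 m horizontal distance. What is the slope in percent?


elevation change = 4 * 50 = 200 m
slope = 200 / 1078 * 100 = 18.6%

18.6%


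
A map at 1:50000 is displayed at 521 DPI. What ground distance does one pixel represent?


pixel_cm = 2.54 / 521 ≈ 0.004875 cm
ground = pixel_cm * 50000 / 100 = 2.54 * 50000 / (521 * 100) = 127000 / 52100 ≈ 2.44 m

2.44 m


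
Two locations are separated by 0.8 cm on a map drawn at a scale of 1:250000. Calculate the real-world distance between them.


ground = 0.8 cm * 250000 / 100 = 2000.0 m = 2.0 km

2.0 km


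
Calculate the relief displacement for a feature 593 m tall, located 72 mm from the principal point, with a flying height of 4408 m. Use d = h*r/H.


d = h * r / H = 593 * 72 / 4408 = 9.69 mm

9.69 mm


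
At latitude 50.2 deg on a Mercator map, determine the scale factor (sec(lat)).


SF = 1 / cos(50.2) = 1 / 0.64011 = 1.562

1.562


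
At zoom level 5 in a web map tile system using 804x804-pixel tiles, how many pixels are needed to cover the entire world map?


tiles per axis = 2^5 = 32
total tiles = 32^2 = 1024
pixels per axis = 32 * 804 = 25728
total pixels = 25728^2 = 661929984

661929984 pixels


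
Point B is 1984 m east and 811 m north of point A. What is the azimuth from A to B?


az = atan2(1984, 811) = 67.8 deg
adjusted to 0-360: 67.8 degrees

67.8 degrees


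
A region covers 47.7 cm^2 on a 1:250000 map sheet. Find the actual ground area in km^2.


ground_area = 47.7 * (250000/100)^2 = 298125000.0 m^2 = 298.125 km^2

298.125 km^2


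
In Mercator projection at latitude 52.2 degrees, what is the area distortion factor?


area_distortion = 1/cos^2(52.2) = 2.662

2.662


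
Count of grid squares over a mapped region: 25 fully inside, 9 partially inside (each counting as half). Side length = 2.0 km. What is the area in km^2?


effective squares = 25 + 9 * 0.5 = 29.5
area = 29.5 * 4.0 = 118.0 km^2

118.0 km^2


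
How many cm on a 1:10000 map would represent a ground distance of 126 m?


map_cm = 126 * 100 / 10000 = 1.26 cm

1.26 cm


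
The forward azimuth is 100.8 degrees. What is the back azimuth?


back azimuth = (100.8 + 180) mod 360 = 280.8 degrees

280.8 degrees


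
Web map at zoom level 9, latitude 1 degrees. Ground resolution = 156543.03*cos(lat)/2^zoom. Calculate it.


res = 156543.03 * cos(1) / 2^9 = 156543.03 * 0.9998477 / 512 = 305.7 m/pixel

305.7 m/pixel


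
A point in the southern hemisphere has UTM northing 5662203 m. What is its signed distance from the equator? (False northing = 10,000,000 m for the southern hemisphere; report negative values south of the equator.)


For southern: actual = 5662203 - 10000000 = -4337797 m

-4337797 m


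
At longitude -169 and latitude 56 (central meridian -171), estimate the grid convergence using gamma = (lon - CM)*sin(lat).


gamma = (-169 - -171) * sin(56) = 2 * 0.829038 = 1.658 degrees

1.658 degrees


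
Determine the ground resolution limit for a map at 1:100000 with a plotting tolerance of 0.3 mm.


ground = 0.3 mm * 100000 / 1000 = 30.0 m

30.0 m


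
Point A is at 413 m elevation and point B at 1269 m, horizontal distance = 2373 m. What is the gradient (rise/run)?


gradient = (1269 - 413) / 2373 = 856 / 2373 = 0.3607

0.3607


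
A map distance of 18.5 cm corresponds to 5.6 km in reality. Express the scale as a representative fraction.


ground = 5.6 km = 560000 cm; RF denominator = ground / map = 560000 / 18.5 ≈ 30270; RF = 1:30270

1:30270


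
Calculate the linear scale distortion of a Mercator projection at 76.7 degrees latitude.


SF = 1 / cos(76.7) = 1 / 0.23005 = 4.347

4.347


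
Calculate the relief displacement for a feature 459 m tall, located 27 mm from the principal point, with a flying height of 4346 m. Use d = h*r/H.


d = h * r / H = 459 * 27 / 4346 = 2.85 mm

2.85 mm


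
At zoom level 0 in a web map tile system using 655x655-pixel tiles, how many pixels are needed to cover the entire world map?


tiles per axis = 2^0 = 1
total tiles = 1^2 = 1
pixels per axis = 1 * 655 = 655
total pixels = 655^2 = 429025

429025 pixels


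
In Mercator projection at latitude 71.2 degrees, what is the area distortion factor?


area_distortion = 1/cos^2(71.2) = 9.629

9.629


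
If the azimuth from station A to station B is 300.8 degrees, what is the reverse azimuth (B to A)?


back azimuth = (300.8 + 180) mod 360 = 120.8 degrees

120.8 degrees


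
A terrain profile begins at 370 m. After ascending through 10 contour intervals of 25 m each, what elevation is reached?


elevation = 370 + 10 * 25 = 620 m

620 m


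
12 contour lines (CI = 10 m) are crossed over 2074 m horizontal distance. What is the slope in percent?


elevation change = 12 * 10 = 120 m
slope = 120 / 2074 * 100 = 5.8%

5.8%


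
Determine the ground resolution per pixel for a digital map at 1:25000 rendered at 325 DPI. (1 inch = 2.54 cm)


pixel_cm = 2.54 / 325 ≈ 0.007815 cm
ground = pixel_cm * 25000 / 100 = 2.54 * 25000 / (325 * 100) = 63500 / 32500 ≈ 1.95 m

1.95 m


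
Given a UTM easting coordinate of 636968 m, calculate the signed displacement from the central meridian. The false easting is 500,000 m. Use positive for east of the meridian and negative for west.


displacement = 636968 - 500000 = 136968 m

136968 m


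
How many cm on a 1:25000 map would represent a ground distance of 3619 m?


map_cm = 3619 * 100 / 25000 = 14.476 cm ≈ 14.48 cm

14.48 cm


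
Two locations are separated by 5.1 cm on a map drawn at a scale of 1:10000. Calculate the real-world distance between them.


ground = 5.1 cm * 10000 / 100 = 510.0 m

510.0 m


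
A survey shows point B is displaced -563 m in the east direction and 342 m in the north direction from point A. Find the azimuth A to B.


az = atan2(-563, 342) = -58.7 deg
adjusted to 0-360: 301.3 degrees

301.3 degrees


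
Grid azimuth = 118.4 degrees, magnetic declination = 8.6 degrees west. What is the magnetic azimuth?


magnetic azimuth = grid azimuth - declination (east +ve)
mag_az = 118.4 - -8.6 = 127.0 degrees

127.0 degrees


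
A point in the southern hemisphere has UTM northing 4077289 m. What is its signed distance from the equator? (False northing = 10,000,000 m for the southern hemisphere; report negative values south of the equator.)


For southern: actual = 4077289 - 10000000 = -5922711 m

-5922711 m


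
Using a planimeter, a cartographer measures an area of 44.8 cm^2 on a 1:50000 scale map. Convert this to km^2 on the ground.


ground_area = 44.8 * (50000/100)^2 = 11200000.0 m^2 = 11.2 km^2

11.2 km^2


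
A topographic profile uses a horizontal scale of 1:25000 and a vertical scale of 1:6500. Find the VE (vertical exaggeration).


VE = horizontal_scale / vertical_scale = 25000 / 6500 ≈ 3.8

3.8x


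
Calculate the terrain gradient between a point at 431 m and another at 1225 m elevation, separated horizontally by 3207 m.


gradient = (1225 - 431) / 3207 = 794 / 3207 = 0.2476

0.2476


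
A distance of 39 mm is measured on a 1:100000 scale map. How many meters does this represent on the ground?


ground = 39 mm * 100000 / 1000 = 3900.0 m

3900.0 m


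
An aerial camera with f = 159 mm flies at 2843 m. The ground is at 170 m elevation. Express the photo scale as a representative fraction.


scale = f / (H - h) = 159 mm / 2673 m = 159 / 2673000 = 1:16811

1:16811


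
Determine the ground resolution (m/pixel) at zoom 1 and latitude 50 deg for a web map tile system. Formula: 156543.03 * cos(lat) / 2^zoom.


res = 156543.03 * cos(50) / 2^1 = 156543.03 * 0.64278761 / 2 = 50311.96 m/pixel

50311.96 m/pixel


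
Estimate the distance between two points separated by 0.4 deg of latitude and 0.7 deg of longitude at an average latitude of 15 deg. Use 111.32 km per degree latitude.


dlat_km = 0.4 * 111.32 = 44.528
dlon_km = 0.7 * 111.32 * cos(15) ≈ 75.269
dist = sqrt(44.528^2 + 75.269^2) ≈ 87.5 km

87.5 km


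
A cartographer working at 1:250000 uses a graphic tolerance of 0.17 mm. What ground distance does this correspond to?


ground = 0.17 mm * 250000 / 1000 = 42.5 m

42.5 m


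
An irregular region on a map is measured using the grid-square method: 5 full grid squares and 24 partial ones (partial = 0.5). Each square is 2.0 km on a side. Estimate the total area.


effective squares = 5 + 24 * 0.5 = 17.0
area = 17.0 * 4.0 = 68.0 km^2

68.0 km^2


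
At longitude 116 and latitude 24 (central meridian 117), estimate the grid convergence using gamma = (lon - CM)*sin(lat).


gamma = (116 - 117) * sin(24) = -1 * 0.406737 = -0.407 degrees

-0.407 degrees


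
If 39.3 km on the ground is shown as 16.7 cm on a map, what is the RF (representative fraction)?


ground = 39.3 km = 3930000 cm; RF denominator = ground / map = 3930000 / 16.7 ≈ 235329; RF = 1:235329

1:235329


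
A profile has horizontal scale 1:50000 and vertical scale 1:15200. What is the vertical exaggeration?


VE = horizontal_scale / vertical_scale = 50000 / 15200 ≈ 3.3

3.3x


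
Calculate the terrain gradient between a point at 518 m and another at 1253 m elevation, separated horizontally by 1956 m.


gradient = (1253 - 518) / 1956 = 735 / 1956 = 0.3758

0.3758


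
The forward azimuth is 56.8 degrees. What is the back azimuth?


back azimuth = (56.8 + 180) mod 360 = 236.8 degrees

236.8 degrees


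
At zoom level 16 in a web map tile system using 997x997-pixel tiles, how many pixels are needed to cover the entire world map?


tiles per axis = 2^16 = 65536
total tiles = 65536^2 = 4294967296
pixels per axis = 65536 * 997 = 65339392
total pixels = 65339392^2 = 4269236146929664

4269236146929664 pixels


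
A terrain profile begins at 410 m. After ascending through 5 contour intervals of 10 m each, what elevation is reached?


elevation = 410 + 5 * 10 = 460 m

460 m


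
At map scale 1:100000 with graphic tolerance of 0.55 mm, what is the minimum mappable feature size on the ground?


ground = 0.55 mm * 100000 / 1000 = 55.0 m

55.0 m


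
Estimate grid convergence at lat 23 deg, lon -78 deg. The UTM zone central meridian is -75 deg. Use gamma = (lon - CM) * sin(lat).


gamma = (-78 - -75) * sin(23) = -3 * 0.390731 = -1.172 degrees

-1.172 degrees


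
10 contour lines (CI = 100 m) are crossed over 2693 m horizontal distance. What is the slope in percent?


elevation change = 10 * 100 = 1000 m
slope = 1000 / 2693 * 100 = 37.1%

37.1%


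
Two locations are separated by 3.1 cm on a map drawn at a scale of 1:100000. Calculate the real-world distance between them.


ground = 3.1 cm * 100000 / 100 = 3100.0 m = 3.1 km

3.1 km


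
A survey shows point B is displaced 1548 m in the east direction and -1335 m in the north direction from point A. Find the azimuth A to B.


az = atan2(1548, -1335) = 130.8 deg
adjusted to 0-360: 130.8 degrees

130.8 degrees


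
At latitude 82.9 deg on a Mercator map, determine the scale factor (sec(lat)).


SF = 1 / cos(82.9) = 1 / 0.123601 = 8.091

8.091


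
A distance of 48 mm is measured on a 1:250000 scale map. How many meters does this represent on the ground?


ground = 48 mm * 250000 / 1000 = 12000.0 m

12000.0 m


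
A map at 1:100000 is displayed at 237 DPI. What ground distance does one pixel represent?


pixel_cm = 2.54 / 237 ≈ 0.010717 cm
ground = pixel_cm * 100000 / 100 = 2.54 * 100000 / (237 * 100) = 254000 / 23700 ≈ 10.72 m

10.72 m


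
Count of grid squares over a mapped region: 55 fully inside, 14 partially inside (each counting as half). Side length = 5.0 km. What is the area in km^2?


effective squares = 55 + 14 * 0.5 = 62.0
area = 62.0 * 25.0 = 1550.0 km^2

1550.0 km^2


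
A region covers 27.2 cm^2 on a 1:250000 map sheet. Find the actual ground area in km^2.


ground_area = 27.2 * (250000/100)^2 = 170000000.0 m^2 = 170.0 km^2

170.0 km^2


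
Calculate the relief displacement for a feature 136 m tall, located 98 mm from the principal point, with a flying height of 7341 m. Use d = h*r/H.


d = h * r / H = 136 * 98 / 7341 = 1.82 mm

1.82 mm


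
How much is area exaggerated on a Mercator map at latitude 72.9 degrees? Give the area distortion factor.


area_distortion = 1/cos^2(72.9) = 11.566

11.566


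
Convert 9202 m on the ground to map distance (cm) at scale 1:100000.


map_cm = 9202 * 100 / 100000 = 9.202 cm ≈ 9.2 cm

9.2 cm


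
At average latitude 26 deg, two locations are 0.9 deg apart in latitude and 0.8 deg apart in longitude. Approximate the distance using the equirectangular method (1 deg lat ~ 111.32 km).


dlat_km = 0.9 * 111.32 = 100.188
dlon_km = 0.8 * 111.32 * cos(26) ≈ 80.043
dist = sqrt(100.188^2 + 80.043^2) ≈ 128.2 km

128.2 km


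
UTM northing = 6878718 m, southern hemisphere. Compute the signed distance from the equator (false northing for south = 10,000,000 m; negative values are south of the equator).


For southern: actual = 6878718 - 10000000 = -3121282 m

-3121282 m


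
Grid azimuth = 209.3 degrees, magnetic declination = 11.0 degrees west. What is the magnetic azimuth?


magnetic azimuth = grid azimuth - declination (east +ve)
mag_az = 209.3 - -11.0 = 220.3 degrees

220.3 degrees


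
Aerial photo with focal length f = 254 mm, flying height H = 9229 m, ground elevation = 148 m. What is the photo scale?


scale = f / (H - h) = 254 mm / 9081 m = 254 / 9081000 = 1:35752

1:35752


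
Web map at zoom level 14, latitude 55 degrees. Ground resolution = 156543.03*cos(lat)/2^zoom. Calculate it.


res = 156543.03 * cos(55) / 2^14 = 156543.03 * 0.57357644 / 16384 = 5.48 m/pixel

5.48 m/pixel


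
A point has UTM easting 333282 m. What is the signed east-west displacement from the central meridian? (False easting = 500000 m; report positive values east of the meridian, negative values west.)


displacement = 333282 - 500000 = -166718 m

-166718 m


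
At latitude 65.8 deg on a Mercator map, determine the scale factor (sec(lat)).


SF = 1 / cos(65.8) = 1 / 0.409923 = 2.439

2.439


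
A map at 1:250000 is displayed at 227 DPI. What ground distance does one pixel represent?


pixel_cm = 2.54 / 227 ≈ 0.011189 cm
ground = pixel_cm * 250000 / 100 = 2.54 * 250000 / (227 * 100) = 635000 / 22700 ≈ 27.97 m

27.97 m


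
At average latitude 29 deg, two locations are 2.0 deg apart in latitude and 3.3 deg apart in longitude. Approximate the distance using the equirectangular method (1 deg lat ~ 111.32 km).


dlat_km = 2.0 * 111.32 = 222.64
dlon_km = 3.3 * 111.32 * cos(29) ≈ 321.297
dist = sqrt(222.64^2 + 321.297^2) ≈ 390.9 km

390.9 km


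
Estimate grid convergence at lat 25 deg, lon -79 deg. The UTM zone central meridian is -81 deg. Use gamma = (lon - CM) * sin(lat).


gamma = (-79 - -81) * sin(25) = 2 * 0.422618 = 0.845 degrees

0.845 degrees


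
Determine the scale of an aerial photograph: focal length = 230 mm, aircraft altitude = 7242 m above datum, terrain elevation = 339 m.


scale = f / (H - h) = 230 mm / 6903 m = 230 / 6903000 = 1:30013

1:30013


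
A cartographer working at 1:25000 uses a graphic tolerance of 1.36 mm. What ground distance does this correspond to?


ground = 1.36 mm * 25000 / 1000 = 34.0 m

34.0 m


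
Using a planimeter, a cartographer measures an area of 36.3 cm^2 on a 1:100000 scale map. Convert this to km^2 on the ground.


ground_area = 36.3 * (100000/100)^2 = 36300000.0 m^2 = 36.3 km^2

36.3 km^2


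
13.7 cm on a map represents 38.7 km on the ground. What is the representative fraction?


ground = 38.7 km = 3870000 cm; RF denominator = ground / map = 3870000 / 13.7 ≈ 282482; RF = 1:282482

1:282482


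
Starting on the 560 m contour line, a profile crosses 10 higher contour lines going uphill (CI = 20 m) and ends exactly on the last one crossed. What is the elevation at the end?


elevation = 560 + 10 * 20 = 760 m

760 m


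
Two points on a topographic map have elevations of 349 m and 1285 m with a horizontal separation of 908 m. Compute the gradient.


gradient = (1285 - 349) / 908 = 936 / 908 = 1.0308

1.0308


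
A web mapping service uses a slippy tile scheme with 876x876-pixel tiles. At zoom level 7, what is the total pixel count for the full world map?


tiles per axis = 2^7 = 128
total tiles = 128^2 = 16384
pixels per axis = 128 * 876 = 112128
total pixels = 112128^2 = 12572688384

12572688384 pixels


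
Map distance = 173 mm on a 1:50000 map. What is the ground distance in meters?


ground = 173 mm * 50000 / 1000 = 8650.0 m

8650.0 m


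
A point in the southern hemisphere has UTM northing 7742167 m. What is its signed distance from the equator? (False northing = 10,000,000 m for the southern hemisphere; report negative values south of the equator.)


For southern: actual = 7742167 - 10000000 = -2257833 m

-2257833 m


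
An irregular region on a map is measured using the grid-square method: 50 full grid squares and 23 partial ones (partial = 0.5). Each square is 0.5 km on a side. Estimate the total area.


effective squares = 50 + 23 * 0.5 = 61.5
area = 61.5 * 0.25 = 15.375 km^2

15.375 km^2


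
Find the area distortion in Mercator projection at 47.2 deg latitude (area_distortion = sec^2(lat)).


area_distortion = 1/cos^2(47.2) = 2.166

2.166


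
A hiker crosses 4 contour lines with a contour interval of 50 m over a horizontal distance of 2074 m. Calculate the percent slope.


elevation change = 4 * 50 = 200 m
slope = 200 / 2074 * 100 = 9.6%

9.6%


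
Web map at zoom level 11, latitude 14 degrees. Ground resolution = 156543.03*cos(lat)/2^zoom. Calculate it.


res = 156543.03 * cos(14) / 2^11 = 156543.03 * 0.97029573 / 2048 = 74.17 m/pixel

74.17 m/pixel


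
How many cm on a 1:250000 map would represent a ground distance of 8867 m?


map_cm = 8867 * 100 / 250000 = 3.5468 cm ≈ 3.55 cm

3.55 cm


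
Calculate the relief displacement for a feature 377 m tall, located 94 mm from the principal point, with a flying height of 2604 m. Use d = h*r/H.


d = h * r / H = 377 * 94 / 2604 = 13.61 mm

13.61 mm


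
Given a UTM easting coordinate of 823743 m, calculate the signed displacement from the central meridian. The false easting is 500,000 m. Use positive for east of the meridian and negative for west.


displacement = 823743 - 500000 = 323743 m

323743 m


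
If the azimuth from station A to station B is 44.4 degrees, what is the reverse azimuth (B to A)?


back azimuth = (44.4 + 180) mod 360 = 224.4 degrees

224.4 degrees


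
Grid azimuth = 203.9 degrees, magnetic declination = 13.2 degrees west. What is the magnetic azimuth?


magnetic azimuth = grid azimuth - declination (east +ve)
mag_az = 203.9 - -13.2 = 217.1 degrees

217.1 degrees


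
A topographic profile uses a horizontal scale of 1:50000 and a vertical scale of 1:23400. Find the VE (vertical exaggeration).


VE = horizontal_scale / vertical_scale = 50000 / 23400 ≈ 2.1

2.1x


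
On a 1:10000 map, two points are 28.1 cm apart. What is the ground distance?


ground = 28.1 cm * 10000 / 100 = 2810.0 m = 2.81 km

2.81 km


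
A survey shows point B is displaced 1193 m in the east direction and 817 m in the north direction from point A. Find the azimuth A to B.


az = atan2(1193, 817) = 55.6 deg
adjusted to 0-360: 55.6 degrees

55.6 degrees


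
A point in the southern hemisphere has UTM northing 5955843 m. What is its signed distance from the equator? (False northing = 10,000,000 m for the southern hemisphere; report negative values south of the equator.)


For southern: actual = 5955843 - 10000000 = -4044157 m

-4044157 m


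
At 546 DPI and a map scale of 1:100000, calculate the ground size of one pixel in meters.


pixel_cm = 2.54 / 546 ≈ 0.004652 cm
ground = pixel_cm * 100000 / 100 = 2.54 * 100000 / (546 * 100) = 254000 / 54600 ≈ 4.65 m

4.65 m


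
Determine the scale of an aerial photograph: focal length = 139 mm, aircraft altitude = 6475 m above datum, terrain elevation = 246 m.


scale = f / (H - h) = 139 mm / 6229 m = 139 / 6229000 = 1:44813

1:44813


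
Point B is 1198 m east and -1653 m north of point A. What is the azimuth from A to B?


az = atan2(1198, -1653) = 144.1 deg
adjusted to 0-360: 144.1 degrees

144.1 degrees


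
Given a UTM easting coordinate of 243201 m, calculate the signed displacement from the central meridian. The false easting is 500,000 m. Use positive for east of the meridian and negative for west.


displacement = 243201 - 500000 = -256799 m

-256799 m


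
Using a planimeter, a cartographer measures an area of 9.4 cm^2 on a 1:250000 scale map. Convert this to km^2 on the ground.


ground_area = 9.4 * (250000/100)^2 = 58750000.0 m^2 = 58.75 km^2

58.75 km^2


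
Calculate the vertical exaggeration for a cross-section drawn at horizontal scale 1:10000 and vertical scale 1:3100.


VE = horizontal_scale / vertical_scale = 10000 / 3100 ≈ 3.2

3.2x


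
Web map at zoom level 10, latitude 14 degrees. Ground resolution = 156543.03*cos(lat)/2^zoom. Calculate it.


res = 156543.03 * cos(14) / 2^10 = 156543.03 * 0.97029573 / 1024 = 148.33 m/pixel

148.33 m/pixel


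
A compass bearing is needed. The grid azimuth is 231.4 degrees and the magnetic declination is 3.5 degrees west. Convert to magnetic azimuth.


magnetic azimuth = grid azimuth - declination (east +ve)
mag_az = 231.4 - -3.5 = 234.9 degrees

234.9 degrees


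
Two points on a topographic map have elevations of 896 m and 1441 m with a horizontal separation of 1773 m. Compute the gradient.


gradient = (1441 - 896) / 1773 = 545 / 1773 = 0.3074

0.3074


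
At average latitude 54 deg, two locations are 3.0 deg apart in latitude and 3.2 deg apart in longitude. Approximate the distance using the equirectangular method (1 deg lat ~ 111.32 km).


dlat_km = 3.0 * 111.32 = 333.96
dlon_km = 3.2 * 111.32 * cos(54) ≈ 209.383
dist = sqrt(333.96^2 + 209.383^2) ≈ 394.2 km

394.2 km


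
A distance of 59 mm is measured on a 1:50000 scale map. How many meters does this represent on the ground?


ground = 59 mm * 50000 / 1000 = 2950.0 m

2950.0 m


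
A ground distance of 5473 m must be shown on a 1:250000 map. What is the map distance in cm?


map_cm = 5473 * 100 / 250000 = 2.1892 cm ≈ 2.19 cm

2.19 cm


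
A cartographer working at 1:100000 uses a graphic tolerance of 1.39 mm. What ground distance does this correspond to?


ground = 1.39 mm * 100000 / 1000 = 139.0 m

139.0 m


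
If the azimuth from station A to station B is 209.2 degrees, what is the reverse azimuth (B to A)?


back azimuth = (209.2 + 180) mod 360 = 29.2 degrees

29.2 degrees


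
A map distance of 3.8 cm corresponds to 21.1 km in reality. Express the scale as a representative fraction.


ground = 21.1 km = 2110000 cm; RF denominator = ground / map = 2110000 / 3.8 ≈ 555263; RF = 1:555263

1:555263


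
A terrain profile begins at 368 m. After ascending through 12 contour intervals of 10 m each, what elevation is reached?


elevation = 368 + 12 * 10 = 488 m

488 m


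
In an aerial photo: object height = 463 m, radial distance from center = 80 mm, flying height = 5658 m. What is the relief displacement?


d = h * r / H = 463 * 80 / 5658 = 6.55 mm

6.55 mm


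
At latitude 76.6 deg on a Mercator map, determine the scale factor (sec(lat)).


SF = 1 / cos(76.6) = 1 / 0.231748 = 4.315

4.315


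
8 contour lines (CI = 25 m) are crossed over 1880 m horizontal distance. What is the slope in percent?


elevation change = 8 * 25 = 200 m
slope = 200 / 1880 * 100 = 10.6%

10.6%


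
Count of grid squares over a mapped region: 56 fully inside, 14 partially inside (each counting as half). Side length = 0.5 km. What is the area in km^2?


effective squares = 56 + 14 * 0.5 = 63.0
area = 63.0 * 0.25 = 15.75 km^2

15.75 km^2


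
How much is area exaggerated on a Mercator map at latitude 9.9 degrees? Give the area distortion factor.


area_distortion = 1/cos^2(9.9) = 1.03

1.03


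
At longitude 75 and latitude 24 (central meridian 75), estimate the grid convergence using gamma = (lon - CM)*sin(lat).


gamma = (75 - 75) * sin(24) = 0 * 0.406737 = 0.0 degrees

0.0 degrees


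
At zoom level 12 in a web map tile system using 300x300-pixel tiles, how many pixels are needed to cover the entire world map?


tiles per axis = 2^12 = 4096
total tiles = 4096^2 = 16777216
pixels per axis = 4096 * 300 = 1228800
total pixels = 1228800^2 = 1509949440000

1509949440000 pixels


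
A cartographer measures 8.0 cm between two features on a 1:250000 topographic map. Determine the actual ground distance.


ground = 8.0 cm * 250000 / 100 = 20000.0 m = 20.0 km

20.0 km


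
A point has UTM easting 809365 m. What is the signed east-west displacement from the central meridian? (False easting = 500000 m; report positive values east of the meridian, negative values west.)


displacement = 809365 - 500000 = 309365 m

309365 m


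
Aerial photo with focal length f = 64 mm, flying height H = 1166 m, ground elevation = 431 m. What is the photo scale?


scale = f / (H - h) = 64 mm / 735 m = 64 / 735000 = 1:11484

1:11484


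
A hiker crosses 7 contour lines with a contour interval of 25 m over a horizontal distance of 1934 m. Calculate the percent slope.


elevation change = 7 * 25 = 175 m
slope = 175 / 1934 * 100 = 9.0%

9.0%


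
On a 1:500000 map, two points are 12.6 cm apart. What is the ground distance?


ground = 12.6 cm * 500000 / 100 = 63000.0 m = 63.0 km

63.0 km


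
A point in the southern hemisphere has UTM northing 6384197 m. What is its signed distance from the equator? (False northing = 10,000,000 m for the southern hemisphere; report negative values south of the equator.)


For southern: actual = 6384197 - 10000000 = -3615803 m

-3615803 m


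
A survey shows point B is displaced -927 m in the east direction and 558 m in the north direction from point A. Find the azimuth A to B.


az = atan2(-927, 558) = -59.0 deg
adjusted to 0-360: 301.0 degrees

301.0 degrees


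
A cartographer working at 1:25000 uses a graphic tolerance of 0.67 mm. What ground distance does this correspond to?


ground = 0.67 mm * 25000 / 1000 = 16.75 m

16.75 m


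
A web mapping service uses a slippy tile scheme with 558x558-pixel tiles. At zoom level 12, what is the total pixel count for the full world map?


tiles per axis = 2^12 = 4096
total tiles = 4096^2 = 16777216
pixels per axis = 4096 * 558 = 2285568
total pixels = 2285568^2 = 5223821082624

5223821082624 pixels


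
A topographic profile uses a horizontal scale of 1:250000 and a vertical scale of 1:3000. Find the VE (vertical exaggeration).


VE = horizontal_scale / vertical_scale = 250000 / 3000 ≈ 83.3

83.3x


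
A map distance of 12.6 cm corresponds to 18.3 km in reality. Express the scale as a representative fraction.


ground = 18.3 km = 1830000 cm; RF denominator = ground / map = 1830000 / 12.6 ≈ 145238; RF = 1:145238

1:145238


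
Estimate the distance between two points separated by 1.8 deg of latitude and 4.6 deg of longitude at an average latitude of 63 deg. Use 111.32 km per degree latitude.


dlat_km = 1.8 * 111.32 = 200.376
dlon_km = 4.6 * 111.32 * cos(63) ≈ 232.476
dist = sqrt(200.376^2 + 232.476^2) ≈ 306.9 km

306.9 km


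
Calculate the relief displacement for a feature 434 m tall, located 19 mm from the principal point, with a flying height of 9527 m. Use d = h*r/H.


d = h * r / H = 434 * 19 / 9527 = 0.87 mm

0.87 mm


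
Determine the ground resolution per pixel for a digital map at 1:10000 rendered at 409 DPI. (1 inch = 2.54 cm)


pixel_cm = 2.54 / 409 ≈ 0.00621 cm
ground = pixel_cm * 10000 / 100 = 2.54 * 10000 / (409 * 100) = 25400 / 40900 ≈ 0.62 m

0.62 m


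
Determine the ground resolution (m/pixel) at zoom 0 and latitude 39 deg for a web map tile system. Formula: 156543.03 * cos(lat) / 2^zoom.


res = 156543.03 * cos(39) / 2^0 = 156543.03 * 0.77714596 / 1 = 121656.78 m/pixel

121656.78 m/pixel


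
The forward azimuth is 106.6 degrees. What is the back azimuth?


back azimuth = (106.6 + 180) mod 360 = 286.6 degrees

286.6 degrees


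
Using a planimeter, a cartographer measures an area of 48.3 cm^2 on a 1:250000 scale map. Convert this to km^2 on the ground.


ground_area = 48.3 * (250000/100)^2 = 301875000.0 m^2 = 301.875 km^2

301.875 km^2


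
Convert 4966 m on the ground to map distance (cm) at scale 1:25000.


map_cm = 4966 * 100 / 25000 = 19.864 cm ≈ 19.86 cm

19.86 cm


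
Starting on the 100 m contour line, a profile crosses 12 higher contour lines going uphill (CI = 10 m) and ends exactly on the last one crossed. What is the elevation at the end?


elevation = 100 + 12 * 10 = 220 m

220 m


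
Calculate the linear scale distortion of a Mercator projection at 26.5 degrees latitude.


SF = 1 / cos(26.5) = 1 / 0.894934 = 1.117

1.117


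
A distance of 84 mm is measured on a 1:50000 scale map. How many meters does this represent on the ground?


ground = 84 mm * 50000 / 1000 = 4200.0 m

4200.0 m


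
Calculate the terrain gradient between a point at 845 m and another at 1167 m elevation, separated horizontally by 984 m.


gradient = (1167 - 845) / 984 = 322 / 984 = 0.3272

0.3272


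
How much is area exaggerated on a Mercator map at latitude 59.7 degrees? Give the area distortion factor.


area_distortion = 1/cos^2(59.7) = 3.929

3.929


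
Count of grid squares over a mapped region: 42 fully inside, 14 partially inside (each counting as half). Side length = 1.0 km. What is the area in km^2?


effective squares = 42 + 14 * 0.5 = 49.0
area = 49.0 * 1.0 = 49.0 km^2

49.0 km^2


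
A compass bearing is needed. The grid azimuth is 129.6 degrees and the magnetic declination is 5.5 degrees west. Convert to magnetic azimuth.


magnetic azimuth = grid azimuth - declination (east +ve)
mag_az = 129.6 - -5.5 = 135.1 degrees

135.1 degrees


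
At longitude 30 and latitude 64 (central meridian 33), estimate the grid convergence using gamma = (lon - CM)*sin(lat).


gamma = (30 - 33) * sin(64) = -3 * 0.898794 = -2.696 degrees

-2.696 degrees


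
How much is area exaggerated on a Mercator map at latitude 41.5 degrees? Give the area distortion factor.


area_distortion = 1/cos^2(41.5) = 1.783

1.783


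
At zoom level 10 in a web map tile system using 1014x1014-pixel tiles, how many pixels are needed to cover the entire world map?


tiles per axis = 2^10 = 1024
total tiles = 1024^2 = 1048576
pixels per axis = 1024 * 1014 = 1038336
total pixels = 1038336^2 = 1078141648896

1078141648896 pixels


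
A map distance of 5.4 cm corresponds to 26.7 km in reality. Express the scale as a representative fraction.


ground = 26.7 km = 2670000 cm; RF denominator = ground / map = 2670000 / 5.4 ≈ 494444; RF = 1:494444

1:494444


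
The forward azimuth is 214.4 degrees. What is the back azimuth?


back azimuth = (214.4 + 180) mod 360 = 34.4 degrees

34.4 degrees


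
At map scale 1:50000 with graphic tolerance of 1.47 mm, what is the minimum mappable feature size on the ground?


ground = 1.47 mm * 50000 / 1000 = 73.5 m

73.5 m


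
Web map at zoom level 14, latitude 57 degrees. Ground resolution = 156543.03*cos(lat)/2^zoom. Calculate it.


res = 156543.03 * cos(57) / 2^14 = 156543.03 * 0.54463904 / 16384 = 5.2 m/pixel

5.2 m/pixel


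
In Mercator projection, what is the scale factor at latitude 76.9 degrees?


SF = 1 / cos(76.9) = 1 / 0.226651 = 4.412

4.412


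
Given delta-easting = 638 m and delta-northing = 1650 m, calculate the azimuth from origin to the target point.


az = atan2(638, 1650) = 21.1 deg
adjusted to 0-360: 21.1 degrees

21.1 degrees


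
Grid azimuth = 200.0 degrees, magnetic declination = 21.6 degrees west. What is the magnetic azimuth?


magnetic azimuth = grid azimuth - declination (east +ve)
mag_az = 200.0 - -21.6 = 221.6 degrees

221.6 degrees


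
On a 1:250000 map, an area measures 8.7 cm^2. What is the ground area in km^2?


ground_area = 8.7 * (250000/100)^2 = 54375000.0 m^2 = 54.375 km^2

54.375 km^2


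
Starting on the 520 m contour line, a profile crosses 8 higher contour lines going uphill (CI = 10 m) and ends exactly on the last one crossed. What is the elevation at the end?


elevation = 520 + 8 * 10 = 600 m

600 m


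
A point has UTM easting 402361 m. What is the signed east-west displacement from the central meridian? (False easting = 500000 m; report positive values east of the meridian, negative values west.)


displacement = 402361 - 500000 = -97639 m

-97639 m


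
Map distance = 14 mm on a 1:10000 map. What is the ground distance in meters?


ground = 14 mm * 10000 / 1000 = 140.0 m

140.0 m


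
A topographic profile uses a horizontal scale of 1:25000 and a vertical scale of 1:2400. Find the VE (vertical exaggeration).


VE = horizontal_scale / vertical_scale = 25000 / 2400 ≈ 10.4

10.4x


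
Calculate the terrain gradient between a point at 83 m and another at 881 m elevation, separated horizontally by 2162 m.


gradient = (881 - 83) / 2162 = 798 / 2162 = 0.3691

0.3691


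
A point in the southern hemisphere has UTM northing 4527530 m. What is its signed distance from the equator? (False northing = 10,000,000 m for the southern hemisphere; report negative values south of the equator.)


For southern: actual = 4527530 - 10000000 = -5472470 m

-5472470 m


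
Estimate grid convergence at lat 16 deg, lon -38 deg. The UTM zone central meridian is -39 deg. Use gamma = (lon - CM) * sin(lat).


gamma = (-38 - -39) * sin(16) = 1 * 0.275637 = 0.276 degrees

0.276 degrees


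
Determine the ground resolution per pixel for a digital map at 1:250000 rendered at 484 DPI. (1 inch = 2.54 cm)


pixel_cm = 2.54 / 484 ≈ 0.005248 cm
ground = pixel_cm * 250000 / 100 = 2.54 * 250000 / (484 * 100) = 635000 / 48400 ≈ 13.12 m

13.12 m


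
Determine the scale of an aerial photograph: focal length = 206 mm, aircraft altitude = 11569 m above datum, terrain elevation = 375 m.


scale = f / (H - h) = 206 mm / 11194 m = 206 / 11194000 = 1:54340

1:54340


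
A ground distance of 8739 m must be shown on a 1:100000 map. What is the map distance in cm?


map_cm = 8739 * 100 / 100000 = 8.739 cm ≈ 8.74 cm

8.74 cm


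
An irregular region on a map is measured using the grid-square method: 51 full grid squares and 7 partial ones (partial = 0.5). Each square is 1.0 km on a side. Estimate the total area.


effective squares = 51 + 7 * 0.5 = 54.5
area = 54.5 * 1.0 = 54.5 km^2

54.5 km^2


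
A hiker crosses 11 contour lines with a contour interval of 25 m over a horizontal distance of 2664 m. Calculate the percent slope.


elevation change = 11 * 25 = 275 m
slope = 275 / 2664 * 100 = 10.3%

10.3%


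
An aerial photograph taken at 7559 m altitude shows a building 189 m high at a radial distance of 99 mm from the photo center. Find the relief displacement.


d = h * r / H = 189 * 99 / 7559 = 2.48 mm

2.48 mm


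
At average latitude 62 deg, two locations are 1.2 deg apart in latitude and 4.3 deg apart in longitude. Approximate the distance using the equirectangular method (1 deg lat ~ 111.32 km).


dlat_km = 1.2 * 111.32 = 133.584
dlon_km = 4.3 * 111.32 * cos(62) ≈ 224.725
dist = sqrt(133.584^2 + 224.725^2) ≈ 261.4 km

261.4 km


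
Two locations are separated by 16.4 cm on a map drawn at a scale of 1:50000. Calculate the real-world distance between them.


ground = 16.4 cm * 50000 / 100 = 8200.0 m = 8.2 km

8.2 km


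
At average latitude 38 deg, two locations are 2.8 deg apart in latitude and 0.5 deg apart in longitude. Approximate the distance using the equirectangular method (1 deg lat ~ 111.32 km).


dlat_km = 2.8 * 111.32 = 311.696
dlon_km = 0.5 * 111.32 * cos(38) ≈ 43.861
dist = sqrt(311.696^2 + 43.861^2) ≈ 314.8 km

314.8 km


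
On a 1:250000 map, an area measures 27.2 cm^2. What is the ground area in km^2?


ground_area = 27.2 * (250000/100)^2 = 170000000.0 m^2 = 170.0 km^2

170.0 km^2


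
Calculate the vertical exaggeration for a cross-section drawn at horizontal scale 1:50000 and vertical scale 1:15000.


VE = horizontal_scale / vertical_scale = 50000 / 15000 ≈ 3.3

3.3x


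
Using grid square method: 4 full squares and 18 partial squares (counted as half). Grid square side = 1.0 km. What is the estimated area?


effective squares = 4 + 18 * 0.5 = 13.0
area = 13.0 * 1.0 = 13.0 km^2

13.0 km^2


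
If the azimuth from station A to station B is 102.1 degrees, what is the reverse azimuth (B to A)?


back azimuth = (102.1 + 180) mod 360 = 282.1 degrees

282.1 degrees


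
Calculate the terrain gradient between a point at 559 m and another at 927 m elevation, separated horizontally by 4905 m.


gradient = (927 - 559) / 4905 = 368 / 4905 = 0.075

0.075


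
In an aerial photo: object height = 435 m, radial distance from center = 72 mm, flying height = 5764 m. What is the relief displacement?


d = h * r / H = 435 * 72 / 5764 = 5.43 mm

5.43 mm


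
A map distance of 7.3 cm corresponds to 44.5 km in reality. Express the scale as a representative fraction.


ground = 44.5 km = 4450000 cm; RF denominator = ground / map = 4450000 / 7.3 ≈ 609589; RF = 1:609589

1:609589


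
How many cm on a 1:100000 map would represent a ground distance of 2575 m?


map_cm = 2575 * 100 / 100000 = 2.575 cm ≈ 2.58 cm

2.58 cm
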